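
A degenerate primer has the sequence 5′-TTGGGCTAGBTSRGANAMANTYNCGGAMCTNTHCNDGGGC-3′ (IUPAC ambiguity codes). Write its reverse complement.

Standard pairs A↔T, G↔C; ambiguity codes pair R↔Y, M↔K, S↔S, B↔V, D↔H, N↔N. Complement (AACCCGATCVASYCTNTKTNARNGCCTKGANADGNHCCCG), then reverse for 5'→3'.

5′-GCCCHNGDANAGKTCCGNRANTKTNTCYSAVCTAGCCCAA-3′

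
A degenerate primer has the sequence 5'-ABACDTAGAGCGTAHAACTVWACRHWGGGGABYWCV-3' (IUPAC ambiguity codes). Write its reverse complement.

Standard pairs A↔T, G↔C; ambiguity codes pair R↔Y, W↔W, B↔V, D↔H. Complement (TVTGHATCTCGCATDTTGABWTGYDWCCCCTVRWGB), then reverse for 5'→3'.

5'-BGWRVTCCCCWDYGTWBAGTTDTACGCTCTAHGTVT-3'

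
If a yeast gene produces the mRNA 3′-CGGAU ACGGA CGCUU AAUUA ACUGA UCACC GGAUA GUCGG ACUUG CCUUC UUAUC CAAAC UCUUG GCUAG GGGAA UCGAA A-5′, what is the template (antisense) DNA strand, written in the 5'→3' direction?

5′-GCCTATGCCTGCGAATTAATTGACTAGTGGCCTATCAGCCTGAACGGAAGAATAGGTTTGAGAACCGATCCCCTTAGCTTT-3′

Written 5'→3' the mRNA is AAAGCUAAGGGGAUCGGUUCUCAAACCUAUUCUUCCGUUCAGGCUGAUAGGCCACUAGUCAAUUAAUUCGCAGGCAUAGGC, so the coding DNA strand is AAAGCTAAGGGGATCGGTTCTCAAACCTATTCTTCCGTTCAGGCTGATAGGCCACTAGTCAATTAATTCGCAGGCATAGGC. The template is its reverse complement.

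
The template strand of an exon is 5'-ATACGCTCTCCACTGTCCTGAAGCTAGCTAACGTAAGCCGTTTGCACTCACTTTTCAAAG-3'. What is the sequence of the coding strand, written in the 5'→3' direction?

5′-CTTTGAAAAGTGAGTGCAAACGGCTTACGTTAGCTAGCTTCAGGACAGTGGAGAGCGTAT-3′

The coding strand is complementary and antiparallel to the template: take the complement (A↔T, G↔C) and reverse.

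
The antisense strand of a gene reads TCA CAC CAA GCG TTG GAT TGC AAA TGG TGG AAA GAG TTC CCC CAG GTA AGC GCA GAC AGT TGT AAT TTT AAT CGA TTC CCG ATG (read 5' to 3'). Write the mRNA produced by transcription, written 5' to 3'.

RNA polymerase reads the template 3'→5' and synthesizes mRNA 5'→3' by base-pairing (A→U, T→A, G↔C). The complement of the template is AGTGTGGTTCGCAACCTAACGTTTACCACCTTTCTCAAGGGGGTCCATTCGCGTCTGTCAACATTAAAATTAGCTAAGGGCTAC; antiparallel, so 5'→3' the coding strand is CATCGGGAATCGATTAAAATTACAACTGTCTGCGCTTACCTGGGGGAACTCTTTCCACCATTTGCAATCCAACGCTTGGTGTGA. Replace T with U for the mRNA.

5'-CAUCGGGAAUCGAUUAAAAUUACAACUGUCUGCGCUUACCUGGGGGAACUCUUUCCACCAUUUGCAAUCCAACGCUUGGUGUGA-3'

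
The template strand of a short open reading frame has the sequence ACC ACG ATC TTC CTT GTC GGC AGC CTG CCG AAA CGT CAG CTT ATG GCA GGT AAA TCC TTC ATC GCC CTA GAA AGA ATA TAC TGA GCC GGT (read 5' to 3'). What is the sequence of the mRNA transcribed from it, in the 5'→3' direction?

5'-ACCGGCUCAGUAUAUUCUUUCUAGGGCGAUGAAGGAUUUACCUGCCAUAAGCUGACGUUUCGGCAGGCUGCCGACAAGGAAGAUCGUGGU-3'

The mRNA has the sequence of the coding strand (reverse complement of the template) with T→U. Reverse complement of ACCACGATCTTCCTTGTCGGCAGCCTGCCGAAACGTCAGCTTATGGCAGGTAAATCCTTCATCGCCCTAGAAAGAATATACTGAGCCGGT is ACCGGCTCAGTATATTCTTTCTAGGGCGATGAAGGATTTACCTGCCATAAGCTGACGTTTCGGCAGGCTGCCGACAAGGAAGATCGTGGT; then T→U.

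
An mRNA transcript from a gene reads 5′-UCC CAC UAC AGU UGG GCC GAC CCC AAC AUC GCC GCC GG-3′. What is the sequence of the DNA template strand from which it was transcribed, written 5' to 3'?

5'-CCGGCGGCGATGTTGGGGTCGGCCCAACTGTAGTGGGA-3'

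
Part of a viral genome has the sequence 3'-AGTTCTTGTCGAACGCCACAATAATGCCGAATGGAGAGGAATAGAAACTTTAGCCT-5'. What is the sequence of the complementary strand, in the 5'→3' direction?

5'-TCAAGAACAGCTTGCGGTGTTATTACGGCTTACCTCTCCTTATCTTTGAAATCGGA-3'

The strand is given 3'→5', so its complement runs 5'→3' in the same left-to-right order: pair each base A↔T, G↔C.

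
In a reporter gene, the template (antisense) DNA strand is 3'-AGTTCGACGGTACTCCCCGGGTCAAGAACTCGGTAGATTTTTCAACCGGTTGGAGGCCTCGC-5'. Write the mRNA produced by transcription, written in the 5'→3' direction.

5'-UCAAGCUGCCAUGAGGGGCCCAGUUCUUGAGCCAUCUAAAAAGUUGGCCAACCUCCGGAGCG-3'

Reading the template 3'→5' as shown, RNA polymerase pairs each base (A→U, T→A, G↔C) to build mRNA 5'→3' directly.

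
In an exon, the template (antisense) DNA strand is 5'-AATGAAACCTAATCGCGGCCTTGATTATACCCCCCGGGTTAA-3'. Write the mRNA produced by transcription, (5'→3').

5'-UUAACCCGGGGGGUAUAAUCAAGGCCGCGAUUAGGUUUCAUU-3'

The mRNA has the sequence of the coding strand (reverse complement of the template) with T→U. Reverse complement of AATGAAACCTAATCGCGGCCTTGATTATACCCCCCGGGTTAA is TTAACCCGGGGGGTATAATCAAGGCCGCGATTAGGTTTCATT; then T→U.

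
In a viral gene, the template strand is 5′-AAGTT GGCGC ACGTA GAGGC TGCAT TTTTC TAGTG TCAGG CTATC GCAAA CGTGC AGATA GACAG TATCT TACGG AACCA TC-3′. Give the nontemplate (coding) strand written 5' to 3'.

The coding strand is complementary and antiparallel to the template: take the complement (A↔T, G↔C) and reverse.

5'-GATGGTTCCGTAAGATACTGTCTATCTGCACGTTTGCGATAGCCTGACACTAGAAAAATGCAGCCTCTACGTGCGCCAACTT-3'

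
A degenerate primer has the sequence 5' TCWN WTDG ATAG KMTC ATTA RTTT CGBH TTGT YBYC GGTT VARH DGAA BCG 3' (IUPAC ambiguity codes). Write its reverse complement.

5'-CGVTTCHDYTBAACCGRVRACAADVCGAAAYTAATGAKMCTATCHAWNWGA-3'

Standard pairs A↔T, G↔C; ambiguity codes pair R↔Y, M↔K, W↔W, B↔V, D↔H, N↔N. Complement (AGWNWAHCTATCMKAGTAATYAAAGCVDAACARVRGCCAABTYDHCTTVGC), then reverse for 5'→3'.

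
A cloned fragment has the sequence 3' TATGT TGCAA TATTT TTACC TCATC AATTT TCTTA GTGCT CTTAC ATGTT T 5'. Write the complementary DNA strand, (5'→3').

5'-ATACAACGTTATAAAAATGGAGTAGTTAAAAGAATCACGAGAATGTACAAA-3'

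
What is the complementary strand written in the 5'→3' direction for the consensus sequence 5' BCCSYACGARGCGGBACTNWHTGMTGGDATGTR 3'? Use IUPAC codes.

Standard pairs A↔T, G↔C; ambiguity codes pair R↔Y, M↔K, W↔W, S↔S, B↔V, D↔H, N↔N. Complement (VGGSRTGCTYCGCCVTGANWDACKACCHTACAY), then reverse for 5'→3'.

5'-YACATHCCAKCADWNAGTVCCGCYTCGTRSGGV-3'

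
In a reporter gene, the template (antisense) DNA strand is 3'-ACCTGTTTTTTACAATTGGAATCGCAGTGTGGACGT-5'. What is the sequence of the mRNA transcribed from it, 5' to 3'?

5'-UGGACAAAAAAUGUUAACCUUAGCGUCACACCUGCA-3'

Reading the template 3'→5' as shown, RNA polymerase pairs each base (A→U, T→A, G↔C) to build mRNA 5'→3' directly.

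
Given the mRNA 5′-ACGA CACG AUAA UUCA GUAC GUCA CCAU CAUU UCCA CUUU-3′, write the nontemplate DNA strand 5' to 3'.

The coding DNA strand has the same 5'→3' sequence as the mRNA with U replaced by T.

5'-ACGACACGATAATTCAGTACGTCACCATCATTTCCACTTT-3'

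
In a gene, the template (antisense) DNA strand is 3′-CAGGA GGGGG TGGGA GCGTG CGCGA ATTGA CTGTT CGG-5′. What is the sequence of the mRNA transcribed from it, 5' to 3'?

5'-GUCCUCCCCCACCCUCGCACGCGCUUAACUGACAAGCC-3'

Reading the template 3'→5' as shown, RNA polymerase pairs each base (A→U, T→A, G↔C) to build mRNA 5'→3' directly.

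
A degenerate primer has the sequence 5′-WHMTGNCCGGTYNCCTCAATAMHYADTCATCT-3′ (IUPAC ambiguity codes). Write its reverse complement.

5'-AGATGAHTRDKTATTGAGGNRACCGGNCAKDW-3'

Standard pairs A↔T, G↔C; ambiguity codes pair Y↔R, M↔K, W↔W, D↔H, N↔N. Complement (WDKACNGGCCARNGGAGTTATKDRTHAGTAGA), then reverse for 5'→3'.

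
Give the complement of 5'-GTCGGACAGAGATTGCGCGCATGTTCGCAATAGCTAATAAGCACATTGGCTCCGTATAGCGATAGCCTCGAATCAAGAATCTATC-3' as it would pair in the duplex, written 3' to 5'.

3'-CAGCCTGTCTCTAACGCGCGTACAAGCGTTATCGATTATTCGTGTAACCGAGGCATATCGCTATCGGAGCTTAGTTCTTAGATAG-5'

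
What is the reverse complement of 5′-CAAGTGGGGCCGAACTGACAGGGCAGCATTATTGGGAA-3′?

Complement each base (A↔T, G↔C): GTTCACCCCGGCTTGACTGTCCCGTCGTAATAACCCTT. Then reverse.

5′-TTCCCAATAATGCTGCCCTGTCAGTTCGGCCCCACTTG-3′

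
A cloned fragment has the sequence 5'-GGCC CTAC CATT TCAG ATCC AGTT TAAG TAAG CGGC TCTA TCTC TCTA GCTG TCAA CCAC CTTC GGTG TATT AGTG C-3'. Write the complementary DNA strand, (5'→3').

The complement of GGCCCTACCATTTCAGATCCAGTTTAAGTAAGCGGCTCTATCTCTCTAGCTGTCAACCACCTTCGGTGTATTAGTGC is CCGGGATGGTAAAGTCTAGGTCAAATTCATTCGCCGAGATAGAGAGATCGACAGTTGGTGGAAGCCACATAATCACG (A↔T, G↔C). DNA strands are antiparallel, so the complementary strand runs 3'→5'; reversing gives the 5'→3' form.

5'-GCACTAATACACCGAAGGTGGTTGACAGCTAGAGAGATAGAGCCGCTTACTTAAACTGGATCTGAAATGGTAGGGCC-3'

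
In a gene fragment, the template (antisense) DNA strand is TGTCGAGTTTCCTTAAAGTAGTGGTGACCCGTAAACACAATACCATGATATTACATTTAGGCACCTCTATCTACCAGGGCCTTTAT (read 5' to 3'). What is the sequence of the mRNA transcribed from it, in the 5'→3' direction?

The mRNA has the sequence of the coding strand (reverse complement of the template) with T→U. Reverse complement of TGTCGAGTTTCCTTAAAGTAGTGGTGACCCGTAAACACAATACCATGATATTACATTTAGGCACCTCTATCTACCAGGGCCTTTAT is ATAAAGGCCCTGGTAGATAGAGGTGCCTAAATGTAATATCATGGTATTGTGTTTACGGGTCACCACTACTTTAAGGAAACTCGACA; then T→U.

5′-AUAAAGGCCCUGGUAGAUAGAGGUGCCUAAAUGUAAUAUCAUGGUAUUGUGUUUACGGGUCACCACUACUUUAAGGAAACUCGACA-3′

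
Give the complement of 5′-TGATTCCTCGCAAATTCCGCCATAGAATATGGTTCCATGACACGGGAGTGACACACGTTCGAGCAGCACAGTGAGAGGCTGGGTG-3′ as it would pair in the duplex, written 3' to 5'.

Base-pairing A↔T, G↔C gives the complement. The complementary strand is antiparallel, so paired with a 5'→3' strand it runs 3'→5'.

3'-ACTAAGGAGCGTTTAAGGCGGTATCTTATACCAAGGTACTGTGCCCTCACTGTGTGCAAGCTCGTCGTGTCACTCTCCGACCCAC-5'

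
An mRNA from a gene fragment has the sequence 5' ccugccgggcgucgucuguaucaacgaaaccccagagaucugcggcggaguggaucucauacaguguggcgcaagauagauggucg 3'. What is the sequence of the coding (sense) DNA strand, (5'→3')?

5′-CCTGCCGGGCGTCGTCTGTATCAACGAAACCCCAGAGATCTGCGGCGGAGTGGATCTCATACAGTGTGGCGCAAGATAGATGGTCG-3′

The coding DNA strand has the same 5'→3' sequence as the mRNA with U replaced by T.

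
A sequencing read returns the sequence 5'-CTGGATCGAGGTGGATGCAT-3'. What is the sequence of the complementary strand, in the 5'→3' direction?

5'-ATGCATCCACCTCGATCCAG-3'

Pairing A↔T and G↔C gives GACCTAGCTCCACCTACGTA, running 3'→5'. Reverse for the 5'→3' convention.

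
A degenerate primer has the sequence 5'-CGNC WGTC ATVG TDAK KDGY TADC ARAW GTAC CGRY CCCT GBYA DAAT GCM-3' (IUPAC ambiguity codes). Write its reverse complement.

5'-KGCATTHTRVCAGGGRYCGGTACWTYTGHTARCHMMTHACBATGACWGNCG-3'

Standard pairs A↔T, G↔C; ambiguity codes pair R↔Y, M↔K, W↔W, B↔V, D↔H, N↔N. Complement (GCNGWCAGTABCAHTMMHCRATHGTYTWCATGGCYRGGGACVRTHTTACGK), then reverse for 5'→3'.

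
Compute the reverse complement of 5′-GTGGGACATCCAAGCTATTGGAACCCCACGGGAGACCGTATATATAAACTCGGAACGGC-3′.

5′-GCCGTTCCGAGTTTATATATACGGTCTCCCGTGGGGTTCCAATAGCTTGGATGTCCCAC-3′

Reading the sequence 3'→5' and pairing each base (A↔T, G↔C) gives the reverse complement directly.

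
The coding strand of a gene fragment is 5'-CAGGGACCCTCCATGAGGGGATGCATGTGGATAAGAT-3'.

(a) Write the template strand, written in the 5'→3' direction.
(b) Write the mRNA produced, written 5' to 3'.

(a) The template strand is the reverse complement of the coding strand: complement GTCCCTGGGAGGTACTCCCCTACGTACACCTATTCTA, then reverse.
(b) mRNA matches the coding strand with T→U.

(a) 5'-ATCTTATCCACATGCATCCCCTCATGGAGGGTCCCTG-3'
(b) 5'-CAGGGACCCUCCAUGAGGGGAUGCAUGUGGAUAAGAU-3'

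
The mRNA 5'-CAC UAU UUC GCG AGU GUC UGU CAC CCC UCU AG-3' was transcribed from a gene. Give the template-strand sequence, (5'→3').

Replace U with T to get the coding DNA strand: CACTATTTCGCGAGTGTCTGTCACCCCTCTAG. The template strand is its reverse complement (complement GTGATAAAGCGCTCACAGACAGTGGGGAGATC, then reverse).

5′-CTAGAGGGGTGACAGACACTCGCGAAATAGTG-3′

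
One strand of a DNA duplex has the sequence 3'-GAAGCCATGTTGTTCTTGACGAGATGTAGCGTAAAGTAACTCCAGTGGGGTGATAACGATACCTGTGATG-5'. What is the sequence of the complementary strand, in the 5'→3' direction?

The strand is given 3'→5', so its complement runs 5'→3' in the same left-to-right order: pair each base A↔T, G↔C.

5'-CTTCGGTACAACAAGAACTGCTCTACATCGCATTTCATTGAGGTCACCCCACTATTGCTATGGACACTAC-3'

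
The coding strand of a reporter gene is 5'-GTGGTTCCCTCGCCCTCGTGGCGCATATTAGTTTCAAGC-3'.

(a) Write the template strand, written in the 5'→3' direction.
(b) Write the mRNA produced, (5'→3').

(a) 5'-GCTTGAAACTAATATGCGCCACGAGGGCGAGGGAACCAC-3'
(b) 5'-GUGGUUCCCUCGCCCUCGUGGCGCAUAUUAGUUUCAAGC-3'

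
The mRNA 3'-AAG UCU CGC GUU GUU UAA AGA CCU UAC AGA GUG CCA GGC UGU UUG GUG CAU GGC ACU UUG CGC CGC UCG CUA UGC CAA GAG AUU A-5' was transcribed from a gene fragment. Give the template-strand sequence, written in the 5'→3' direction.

5′-TTCAGAGCGCAACAAATTTCTGGAATGTCTCACGGTCCGACAAACCACGTACCGTGAAACGCGGCGAGCGATACGGTTCTCTAAT-3′

Written 5'→3' the mRNA is AUUAGAGAACCGUAUCGCUCGCCGCGUUUCACGGUACGUGGUUUGUCGGACCGUGAGACAUUCCAGAAAUUUGUUGCGCUCUGAA, so the coding DNA strand is ATTAGAGAACCGTATCGCTCGCCGCGTTTCACGGTACGTGGTTTGTCGGACCGTGAGACATTCCAGAAATTTGTTGCGCTCTGAA. The template is its reverse complement.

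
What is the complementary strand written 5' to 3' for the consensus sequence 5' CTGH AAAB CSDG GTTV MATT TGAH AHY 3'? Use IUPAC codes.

Standard pairs A↔T, G↔C; ambiguity codes pair Y↔R, M↔K, S↔S, B↔V, D↔H. Complement (GACDTTTVGSHCCAABKTAAACTDTDR), then reverse for 5'→3'.

5'-RDTDTCAAATKBAACCHSGVTTTDCAG-3'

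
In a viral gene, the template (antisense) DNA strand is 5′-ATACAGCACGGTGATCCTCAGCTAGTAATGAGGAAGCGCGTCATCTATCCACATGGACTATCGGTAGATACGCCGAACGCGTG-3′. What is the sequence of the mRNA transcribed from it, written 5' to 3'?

5'-CACGCGUUCGGCGUAUCUACCGAUAGUCCAUGUGGAUAGAUGACGCGCUUCCUCAUUACUAGCUGAGGAUCACCGUGCUGUAU-3'

The mRNA has the sequence of the coding strand (reverse complement of the template) with T→U. Reverse complement of ATACAGCACGGTGATCCTCAGCTAGTAATGAGGAAGCGCGTCATCTATCCACATGGACTATCGGTAGATACGCCGAACGCGTG is CACGCGTTCGGCGTATCTACCGATAGTCCATGTGGATAGATGACGCGCTTCCTCATTACTAGCTGAGGATCACCGTGCTGTAT; then T→U.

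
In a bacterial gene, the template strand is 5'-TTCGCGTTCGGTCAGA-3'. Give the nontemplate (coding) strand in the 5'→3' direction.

The coding strand is complementary and antiparallel to the template: take the complement (A↔T, G↔C) and reverse.

5'-TCTGACCGAACGCGAA-3'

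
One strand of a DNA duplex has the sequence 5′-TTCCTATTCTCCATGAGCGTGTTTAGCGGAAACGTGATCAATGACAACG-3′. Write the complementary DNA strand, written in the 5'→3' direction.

5'-CGTTGTCATTGATCACGTTTCCGCTAAACACGCTCATGGAGAATAGGAA-3'

The complement of TTCCTATTCTCCATGAGCGTGTTTAGCGGAAACGTGATCAATGACAACG is AAGGATAAGAGGTACTCGCACAAATCGCCTTTGCACTAGTTACTGTTGC (A↔T, G↔C). DNA strands are antiparallel, so the complementary strand runs 3'→5'; reversing gives the 5'→3' form.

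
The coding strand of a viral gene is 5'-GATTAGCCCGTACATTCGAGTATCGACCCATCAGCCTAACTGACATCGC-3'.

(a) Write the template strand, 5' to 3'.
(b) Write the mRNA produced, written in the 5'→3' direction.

(a) The template strand is the reverse complement of the coding strand: complement CTAATCGGGCATGTAAGCTCATAGCTGGGTAGTCGGATTGACTGTAGCG, then reverse.
(b) mRNA matches the coding strand with T→U.

(a) 5'-GCGATGTCAGTTAGGCTGATGGGTCGATACTCGAATGTACGGGCTAATC-3'
(b) 5′-GAUUAGCCCGUACAUUCGAGUAUCGACCCAUCAGCCUAACUGACAUCGC-3′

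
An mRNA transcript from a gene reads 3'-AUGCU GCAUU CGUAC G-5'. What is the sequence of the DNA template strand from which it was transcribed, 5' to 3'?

5'-TACGACGTAAGCATGC-3'

Written 5'→3' the mRNA is GCAUGCUUACGUCGUA, so the coding DNA strand is GCATGCTTACGTCGTA. The template is its reverse complement.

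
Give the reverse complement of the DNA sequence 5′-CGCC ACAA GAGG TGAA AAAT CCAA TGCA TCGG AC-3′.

5'-GTCCGATGCATTGGATTTTTCACCTCTTGTGGCG-3'

Complement each base (A↔T, G↔C): GCGGTGTTCTCCACTTTTTAGGTTACGTAGCCTG. Then reverse.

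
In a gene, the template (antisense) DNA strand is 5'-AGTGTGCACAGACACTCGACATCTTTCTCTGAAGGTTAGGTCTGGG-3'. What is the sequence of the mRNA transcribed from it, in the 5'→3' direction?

The mRNA has the sequence of the coding strand (reverse complement of the template) with T→U. Reverse complement of AGTGTGCACAGACACTCGACATCTTTCTCTGAAGGTTAGGTCTGGG is CCCAGACCTAACCTTCAGAGAAAGATGTCGAGTGTCTGTGCACACT; then T→U.

5′-CCCAGACCUAACCUUCAGAGAAAGAUGUCGAGUGUCUGUGCACACU-3′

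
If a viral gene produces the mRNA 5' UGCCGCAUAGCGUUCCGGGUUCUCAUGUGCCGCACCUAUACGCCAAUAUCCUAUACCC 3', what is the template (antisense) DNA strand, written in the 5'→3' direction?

5'-GGGTATAGGATATTGGCGTATAGGTGCGGCACATGAGAACCCGGAACGCTATGCGGCA-3'

Replace U with T to get the coding DNA strand: TGCCGCATAGCGTTCCGGGTTCTCATGTGCCGCACCTATACGCCAATATCCTATACCC. The template strand is its reverse complement (complement ACGGCGTATCGCAAGGCCCAAGAGTACACGGCGTGGATATGCGGTTATAGGATATGGG, then reverse).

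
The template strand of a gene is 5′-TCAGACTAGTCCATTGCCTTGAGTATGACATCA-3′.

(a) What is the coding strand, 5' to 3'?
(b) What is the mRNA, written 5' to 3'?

(a) 5′-TGATGTCATACTCAAGGCAATGGACTAGTCTGA-3′
(b) 5'-UGAUGUCAUACUCAAGGCAAUGGACUAGUCUGA-3'

(a) The coding strand is the reverse complement of the template: complement AGTCTGATCAGGTAACGGAACTCATACTGTAGT, then reverse.
(b) mRNA has the coding-strand sequence with T→U.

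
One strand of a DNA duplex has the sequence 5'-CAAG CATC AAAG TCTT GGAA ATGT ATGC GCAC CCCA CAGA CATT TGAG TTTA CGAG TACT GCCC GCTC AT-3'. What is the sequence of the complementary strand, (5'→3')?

5'-ATGAGCGGGCAGTACTCGTAAACTCAAATGTCTGTGGGGTGCGCATACATTTCCAAGACTTTGATGCTTG-3'

Pairing A↔T and G↔C gives GTTCGTAGTTTCAGAACCTTTACATACGCGTGGGGTGTCTGTAAACTCAAATGCTCATGACGGGCGAGTA, running 3'→5'. Reverse for the 5'→3' convention.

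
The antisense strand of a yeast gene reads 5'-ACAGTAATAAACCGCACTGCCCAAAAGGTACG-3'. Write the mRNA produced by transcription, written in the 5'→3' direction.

RNA polymerase reads the template 3'→5' and synthesizes mRNA 5'→3' by base-pairing (A→U, T→A, G↔C). The complement of the template is TGTCATTATTTGGCGTGACGGGTTTTCCATGC; antiparallel, so 5'→3' the coding strand is CGTACCTTTTGGGCAGTGCGGTTTATTACTGT. Replace T with U for the mRNA.

5'-CGUACCUUUUGGGCAGUGCGGUUUAUUACUGU-3'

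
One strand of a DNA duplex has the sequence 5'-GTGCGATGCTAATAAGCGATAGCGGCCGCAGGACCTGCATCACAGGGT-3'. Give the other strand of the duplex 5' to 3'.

5'-ACCCTGTGATGCAGGTCCTGCGGCCGCTATCGCTTATTAGCATCGCAC-3'

Pairing A↔T and G↔C gives CACGCTACGATTATTCGCTATCGCCGGCGTCCTGGACGTAGTGTCCCA, running 3'→5'. Reverse for the 5'→3' convention.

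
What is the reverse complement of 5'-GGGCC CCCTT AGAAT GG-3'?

Reading the sequence 3'→5' and pairing each base (A↔T, G↔C) gives the reverse complement directly.

5'-CCATTCTAAGGGGGCCC-3'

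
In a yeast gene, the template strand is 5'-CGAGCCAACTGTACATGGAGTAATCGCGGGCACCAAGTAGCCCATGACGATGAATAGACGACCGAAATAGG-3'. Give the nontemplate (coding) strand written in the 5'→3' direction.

5'-CCTATTTCGGTCGTCTATTCATCGTCATGGGCTACTTGGTGCCCGCGATTACTCCATGTACAGTTGGCTCG-3'

The coding strand is complementary and antiparallel to the template: take the complement (A↔T, G↔C) and reverse.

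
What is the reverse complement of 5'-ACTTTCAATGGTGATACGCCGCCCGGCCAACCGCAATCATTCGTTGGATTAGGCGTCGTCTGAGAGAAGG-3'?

Complement each base (A↔T, G↔C): TGAAAGTTACCACTATGCGGCGGGCCGGTTGGCGTTAGTAAGCAACCTAATCCGCAGCAGACTCTCTTCC. Then reverse.

5'-CCTTCTCTCAGACGACGCCTAATCCAACGAATGATTGCGGTTGGCCGGGCGGCGTATCACCATTGAAAGT-3'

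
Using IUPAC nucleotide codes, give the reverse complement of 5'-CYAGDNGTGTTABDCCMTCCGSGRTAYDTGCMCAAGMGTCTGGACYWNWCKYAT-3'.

5'-ATRMGWNWRGTCCAGACKCTTGKGCAHRTAYCSCGGAKGGHVTAACACNHCTRG-3'

Standard pairs A↔T, G↔C; ambiguity codes pair R↔Y, M↔K, W↔W, S↔S, B↔V, D↔H, N↔N. Complement (GRTCHNCACAATVHGGKAGGCSCYATRHACGKGTTCKCAGACCTGRWNWGMRTA), then reverse for 5'→3'.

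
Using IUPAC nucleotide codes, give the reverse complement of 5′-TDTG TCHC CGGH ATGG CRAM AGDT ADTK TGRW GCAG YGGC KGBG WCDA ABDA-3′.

Standard pairs A↔T, G↔C; ambiguity codes pair R↔Y, M↔K, W↔W, B↔V, D↔H. Complement (AHACAGDGGCCDTACCGYTKTCHATHAMACYWCGTCRCCGMCVCWGHTTVHT), then reverse for 5'→3'.

5′-THVTTHGWCVCMGCCRCTGCWYCAMAHTAHCTKTYGCCATDCCGGDGACAHA-3′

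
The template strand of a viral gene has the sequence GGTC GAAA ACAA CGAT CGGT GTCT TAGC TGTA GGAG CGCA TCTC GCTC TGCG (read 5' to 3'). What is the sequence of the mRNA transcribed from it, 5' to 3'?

The mRNA has the sequence of the coding strand (reverse complement of the template) with T→U. Reverse complement of GGTCGAAAACAACGATCGGTGTCTTAGCTGTAGGAGCGCATCTCGCTCTGCG is CGCAGAGCGAGATGCGCTCCTACAGCTAAGACACCGATCGTTGTTTTCGACC; then T→U.

5'-CGCAGAGCGAGAUGCGCUCCUACAGCUAAGACACCGAUCGUUGUUUUCGACC-3'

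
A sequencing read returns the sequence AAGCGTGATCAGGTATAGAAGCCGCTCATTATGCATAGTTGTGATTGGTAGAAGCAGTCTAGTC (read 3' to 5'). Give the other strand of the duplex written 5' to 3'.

5′-TTCGCACTAGTCCATATCTTCGGCGAGTAATACGTATCAACACTAACCATCTTCGTCAGATCAG-3′

The strand is given 3'→5', so its complement runs 5'→3' in the same left-to-right order: pair each base A↔T, G↔C.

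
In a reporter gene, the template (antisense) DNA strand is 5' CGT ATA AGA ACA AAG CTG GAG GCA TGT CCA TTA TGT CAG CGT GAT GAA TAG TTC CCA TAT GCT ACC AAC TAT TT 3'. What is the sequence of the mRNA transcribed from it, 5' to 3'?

The mRNA has the sequence of the coding strand (reverse complement of the template) with T→U. Reverse complement of CGTATAAGAACAAAGCTGGAGGCATGTCCATTATGTCAGCGTGATGAATAGTTCCCATATGCTACCAACTATTT is AAATAGTTGGTAGCATATGGGAACTATTCATCACGCTGACATAATGGACATGCCTCCAGCTTTGTTCTTATACG; then T→U.

5'-AAAUAGUUGGUAGCAUAUGGGAACUAUUCAUCACGCUGACAUAAUGGACAUGCCUCCAGCUUUGUUCUUAUACG-3'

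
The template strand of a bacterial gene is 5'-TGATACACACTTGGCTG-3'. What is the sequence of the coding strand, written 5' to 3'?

The coding strand is complementary and antiparallel to the template: take the complement (A↔T, G↔C) and reverse.

5′-CAGCCAAGTGTGTATCA-3′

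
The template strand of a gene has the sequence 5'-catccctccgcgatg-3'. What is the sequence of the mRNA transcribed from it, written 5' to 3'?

5'-CAUCGCGGAGGGAUG-3'

RNA polymerase reads the template 3'→5' and synthesizes mRNA 5'→3' by base-pairing (A→U, T→A, G↔C). The complement of the template is GTAGGGAGGCGCTAC; antiparallel, so 5'→3' the coding strand is CATCGCGGAGGGATG. Replace T with U for the mRNA.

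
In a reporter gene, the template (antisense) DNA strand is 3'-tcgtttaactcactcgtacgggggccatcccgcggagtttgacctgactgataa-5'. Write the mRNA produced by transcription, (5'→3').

Reading the template 3'→5' as shown, RNA polymerase pairs each base (A→U, T→A, G↔C) to build mRNA 5'→3' directly.

5'-AGCAAAUUGAGUGAGCAUGCCCCCGGUAGGGCGCCUCAAACUGGACUGACUAUU-3'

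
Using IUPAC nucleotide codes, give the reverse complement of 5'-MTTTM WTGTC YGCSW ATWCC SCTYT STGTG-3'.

Standard pairs A↔T, G↔C; ambiguity codes pair Y↔R, M↔K, W↔W, S↔S. Complement (KAAAKWACAGRCGSWTAWGGSGARASACAC), then reverse for 5'→3'.

5'-CACASARAGSGGWATWSGCRGACAWKAAAK-3'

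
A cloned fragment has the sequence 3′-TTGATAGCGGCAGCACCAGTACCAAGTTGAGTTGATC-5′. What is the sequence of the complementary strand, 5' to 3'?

The strand is given 3'→5', so its complement runs 5'→3' in the same left-to-right order: pair each base A↔T, G↔C.

5'-AACTATCGCCGTCGTGGTCATGGTTCAACTCAACTAG-3'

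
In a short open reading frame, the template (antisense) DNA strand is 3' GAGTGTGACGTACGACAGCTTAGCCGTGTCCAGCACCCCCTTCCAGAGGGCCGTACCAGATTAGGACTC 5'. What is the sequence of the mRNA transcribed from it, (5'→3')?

Reading the template 3'→5' as shown, RNA polymerase pairs each base (A→U, T→A, G↔C) to build mRNA 5'→3' directly.

5'-CUCACACUGCAUGCUGUCGAAUCGGCACAGGUCGUGGGGGAAGGUCUCCCGGCAUGGUCUAAUCCUGAG-3'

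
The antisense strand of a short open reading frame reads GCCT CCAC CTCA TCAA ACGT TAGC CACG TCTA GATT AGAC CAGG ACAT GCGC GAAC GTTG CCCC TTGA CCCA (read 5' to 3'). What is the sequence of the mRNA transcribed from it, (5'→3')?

5'-UGGGUCAAGGGGCAACGUUCGCGCAUGUCCUGGUCUAAUCUAGACGUGGCUAACGUUUGAUGAGGUGGAGGC-3'

The mRNA has the sequence of the coding strand (reverse complement of the template) with T→U. Reverse complement of GCCTCCACCTCATCAAACGTTAGCCACGTCTAGATTAGACCAGGACATGCGCGAACGTTGCCCCTTGACCCA is TGGGTCAAGGGGCAACGTTCGCGCATGTCCTGGTCTAATCTAGACGTGGCTAACGTTTGATGAGGTGGAGGC; then T→U.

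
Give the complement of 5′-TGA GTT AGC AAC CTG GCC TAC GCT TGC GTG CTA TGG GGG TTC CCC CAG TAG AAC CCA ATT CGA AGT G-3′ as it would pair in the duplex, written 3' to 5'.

Base-pairing A↔T, G↔C gives the complement. The complementary strand is antiparallel, so paired with a 5'→3' strand it runs 3'→5'.

3′-ACTCAATCGTTGGACCGGATGCGAACGCACGATACCCCCAAGGGGGTCATCTTGGGTTAAGCTTCAC-5′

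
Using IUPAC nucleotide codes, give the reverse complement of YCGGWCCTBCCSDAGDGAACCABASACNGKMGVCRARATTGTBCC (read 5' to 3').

Standard pairs A↔T, G↔C; ambiguity codes pair R↔Y, M↔K, W↔W, S↔S, B↔V, D↔H, N↔N. Complement (RGCCWGGAVGGSHTCHCTTGGTVTSTGNCMKCBGYTYTAACAVGG), then reverse for 5'→3'.

5′-GGVACAATYTYGBCKMCNGTSTVTGGTTCHCTHSGGVAGGWCCGR-3′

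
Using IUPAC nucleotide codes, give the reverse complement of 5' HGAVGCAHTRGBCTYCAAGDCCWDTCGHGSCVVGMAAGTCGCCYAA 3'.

Standard pairs A↔T, G↔C; ambiguity codes pair R↔Y, M↔K, W↔W, S↔S, B↔V, D↔H. Complement (DCTBCGTDAYCVGARGTTCHGGWHAGCDCSGBBCKTTCAGCGGRTT), then reverse for 5'→3'.

5'-TTRGGCGACTTKCBBGSCDCGAHWGGHCTTGRAGVCYADTGCBTCD-3'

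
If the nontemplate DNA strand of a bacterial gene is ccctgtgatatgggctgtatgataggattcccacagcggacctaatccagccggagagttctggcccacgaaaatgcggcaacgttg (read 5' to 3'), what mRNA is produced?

The mRNA is synthesized from the template strand, so it matches the coding strand with T replaced by U.

5′-CCCUGUGAUAUGGGCUGUAUGAUAGGAUUCCCACAGCGGACCUAAUCCAGCCGGAGAGUUCUGGCCCACGAAAAUGCGGCAACGUUG-3′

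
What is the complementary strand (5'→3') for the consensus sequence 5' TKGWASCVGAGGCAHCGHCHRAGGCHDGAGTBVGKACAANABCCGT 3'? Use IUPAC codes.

5′-ACGGVTNTTGTMCBVACTCHDGCCTYDGDCGDTGCCTCBGSTWCMA-3′

Standard pairs A↔T, G↔C; ambiguity codes pair R↔Y, K↔M, W↔W, S↔S, B↔V, D↔H, N↔N. Complement (AMCWTSGBCTCCGTDGCDGDYTCCGDHCTCAVBCMTGTTNTVGGCA), then reverse for 5'→3'.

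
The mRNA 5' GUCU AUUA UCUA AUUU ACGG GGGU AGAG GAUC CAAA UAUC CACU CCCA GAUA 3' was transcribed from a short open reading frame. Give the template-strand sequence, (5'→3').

5'-TATCTGGGAGTGGATATTTGGATCCTCTACCCCCGTAAATTAGATAATAGAC-3'

Replace U with T to get the coding DNA strand: GTCTATTATCTAATTTACGGGGGTAGAGGATCCAAATATCCACTCCCAGATA. The template strand is its reverse complement (complement CAGATAATAGATTAAATGCCCCCATCTCCTAGGTTTATAGGTGAGGGTCTAT, then reverse).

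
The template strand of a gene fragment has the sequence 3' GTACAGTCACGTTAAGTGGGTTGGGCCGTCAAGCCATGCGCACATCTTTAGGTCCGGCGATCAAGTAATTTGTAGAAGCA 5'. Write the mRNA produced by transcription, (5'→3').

Reading the template 3'→5' as shown, RNA polymerase pairs each base (A→U, T→A, G↔C) to build mRNA 5'→3' directly.

5'-CAUGUCAGUGCAAUUCACCCAACCCGGCAGUUCGGUACGCGUGUAGAAAUCCAGGCCGCUAGUUCAUUAAACAUCUUCGU-3'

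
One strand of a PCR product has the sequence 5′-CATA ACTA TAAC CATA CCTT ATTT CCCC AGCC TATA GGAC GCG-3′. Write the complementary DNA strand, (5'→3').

The complement of CATAACTATAACCATACCTTATTTCCCCAGCCTATAGGACGCG is GTATTGATATTGGTATGGAATAAAGGGGTCGGATATCCTGCGC (A↔T, G↔C). DNA strands are antiparallel, so the complementary strand runs 3'→5'; reversing gives the 5'→3' form.

5'-CGCGTCCTATAGGCTGGGGAAATAAGGTATGGTTATAGTTATG-3'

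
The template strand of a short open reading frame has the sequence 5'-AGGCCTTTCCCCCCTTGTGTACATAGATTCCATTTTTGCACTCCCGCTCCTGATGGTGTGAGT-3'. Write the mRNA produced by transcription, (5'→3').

5'-ACUCACACCAUCAGGAGCGGGAGUGCAAAAAUGGAAUCUAUGUACACAAGGGGGGAAAGGCCU-3'

RNA polymerase reads the template 3'→5' and synthesizes mRNA 5'→3' by base-pairing (A→U, T→A, G↔C). The complement of the template is TCCGGAAAGGGGGGAACACATGTATCTAAGGTAAAAACGTGAGGGCGAGGACTACCACACTCA; antiparallel, so 5'→3' the coding strand is ACTCACACCATCAGGAGCGGGAGTGCAAAAATGGAATCTATGTACACAAGGGGGGAAAGGCCT. Replace T with U for the mRNA.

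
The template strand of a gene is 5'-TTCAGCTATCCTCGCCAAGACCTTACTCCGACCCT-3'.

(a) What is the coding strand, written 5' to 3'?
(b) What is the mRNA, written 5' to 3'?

(a) 5'-AGGGTCGGAGTAAGGTCTTGGCGAGGATAGCTGAA-3'
(b) 5′-AGGGUCGGAGUAAGGUCUUGGCGAGGAUAGCUGAA-3′

(a) The coding strand is the reverse complement of the template: complement AAGTCGATAGGAGCGGTTCTGGAATGAGGCTGGGA, then reverse.
(b) mRNA has the coding-strand sequence with T→U.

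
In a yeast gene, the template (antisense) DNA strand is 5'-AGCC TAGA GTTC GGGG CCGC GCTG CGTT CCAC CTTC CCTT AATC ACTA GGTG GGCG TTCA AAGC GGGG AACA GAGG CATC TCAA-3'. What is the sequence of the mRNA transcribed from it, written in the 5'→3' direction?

The mRNA has the sequence of the coding strand (reverse complement of the template) with T→U. Reverse complement of AGCCTAGAGTTCGGGGCCGCGCTGCGTTCCACCTTCCCTTAATCACTAGGTGGGCGTTCAAAGCGGGGAACAGAGGCATCTCAA is TTGAGATGCCTCTGTTCCCCGCTTTGAACGCCCACCTAGTGATTAAGGGAAGGTGGAACGCAGCGCGGCCCCGAACTCTAGGCT; then T→U.

5'-UUGAGAUGCCUCUGUUCCCCGCUUUGAACGCCCACCUAGUGAUUAAGGGAAGGUGGAACGCAGCGCGGCCCCGAACUCUAGGCU-3'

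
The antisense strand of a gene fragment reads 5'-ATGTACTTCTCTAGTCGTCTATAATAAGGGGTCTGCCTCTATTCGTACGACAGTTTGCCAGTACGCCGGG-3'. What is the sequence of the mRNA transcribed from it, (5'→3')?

RNA polymerase reads the template 3'→5' and synthesizes mRNA 5'→3' by base-pairing (A→U, T→A, G↔C). The complement of the template is TACATGAAGAGATCAGCAGATATTATTCCCCAGACGGAGATAAGCATGCTGTCAAACGGTCATGCGGCCC; antiparallel, so 5'→3' the coding strand is CCCGGCGTACTGGCAAACTGTCGTACGAATAGAGGCAGACCCCTTATTATAGACGACTAGAGAAGTACAT. Replace T with U for the mRNA.

5'-CCCGGCGUACUGGCAAACUGUCGUACGAAUAGAGGCAGACCCCUUAUUAUAGACGACUAGAGAAGUACAU-3'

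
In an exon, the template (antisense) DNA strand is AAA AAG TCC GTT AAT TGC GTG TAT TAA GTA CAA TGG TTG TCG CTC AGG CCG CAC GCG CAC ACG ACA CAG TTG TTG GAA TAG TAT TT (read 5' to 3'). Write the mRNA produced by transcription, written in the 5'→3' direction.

5'-AAAUACUAUUCCAACAACUGUGUCGUGUGCGCGUGCGGCCUGAGCGACAACCAUUGUACUUAAUACACGCAAUUAACGGACUUUUU-3'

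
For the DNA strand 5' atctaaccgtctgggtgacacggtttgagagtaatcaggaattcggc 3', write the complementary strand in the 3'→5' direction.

3'-TAGATTGGCAGACCCACTGTGCCAAACTCTCATTAGTCCTTAAGCCG-5'

Base-pairing A↔T, G↔C gives the complement. The complementary strand is antiparallel, so paired with a 5'→3' strand it runs 3'→5'.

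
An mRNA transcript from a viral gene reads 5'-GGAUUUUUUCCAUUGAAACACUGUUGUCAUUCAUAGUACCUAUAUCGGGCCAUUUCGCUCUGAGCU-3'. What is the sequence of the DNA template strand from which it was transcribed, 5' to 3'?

Replace U with T to get the coding DNA strand: GGATTTTTTCCATTGAAACACTGTTGTCATTCATAGTACCTATATCGGGCCATTTCGCTCTGAGCT. The template strand is its reverse complement (complement CCTAAAAAAGGTAACTTTGTGACAACAGTAAGTATCATGGATATAGCCCGGTAAAGCGAGACTCGA, then reverse).

5'-AGCTCAGAGCGAAATGGCCCGATATAGGTACTATGAATGACAACAGTGTTTCAATGGAAAAAATCC-3'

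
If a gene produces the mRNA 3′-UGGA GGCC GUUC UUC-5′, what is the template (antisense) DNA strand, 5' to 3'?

Written 5'→3' the mRNA is CUUCUUGCCGGAGGU, so the coding DNA strand is CTTCTTGCCGGAGGT. The template is its reverse complement.

5'-ACCTCCGGCAAGAAG-3'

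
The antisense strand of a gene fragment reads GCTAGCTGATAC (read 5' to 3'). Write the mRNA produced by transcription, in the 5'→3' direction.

5'-GUAUCAGCUAGC-3'

The mRNA has the sequence of the coding strand (reverse complement of the template) with T→U. Reverse complement of GCTAGCTGATAC is GTATCAGCTAGC; then T→U.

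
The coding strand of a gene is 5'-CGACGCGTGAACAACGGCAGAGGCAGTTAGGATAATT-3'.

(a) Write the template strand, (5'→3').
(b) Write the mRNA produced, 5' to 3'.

(a) 5'-AATTATCCTAACTGCCTCTGCCGTTGTTCACGCGTCG-3'
(b) 5'-CGACGCGUGAACAACGGCAGAGGCAGUUAGGAUAAUU-3'

(a) The template strand is the reverse complement of the coding strand: complement GCTGCGCACTTGTTGCCGTCTCCGTCAATCCTATTAA, then reverse.
(b) mRNA matches the coding strand with T→U.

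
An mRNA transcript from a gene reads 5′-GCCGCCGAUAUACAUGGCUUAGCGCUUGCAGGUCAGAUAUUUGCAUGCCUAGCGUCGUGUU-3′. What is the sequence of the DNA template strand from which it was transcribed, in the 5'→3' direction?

5′-AACACGACGCTAGGCATGCAAATATCTGACCTGCAAGCGCTAAGCCATGTATATCGGCGGC-3′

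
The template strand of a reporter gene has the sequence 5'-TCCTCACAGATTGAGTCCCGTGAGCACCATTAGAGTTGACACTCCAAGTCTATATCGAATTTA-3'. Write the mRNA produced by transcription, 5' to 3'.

The mRNA has the sequence of the coding strand (reverse complement of the template) with T→U. Reverse complement of TCCTCACAGATTGAGTCCCGTGAGCACCATTAGAGTTGACACTCCAAGTCTATATCGAATTTA is TAAATTCGATATAGACTTGGAGTGTCAACTCTAATGGTGCTCACGGGACTCAATCTGTGAGGA; then T→U.

5′-UAAAUUCGAUAUAGACUUGGAGUGUCAACUCUAAUGGUGCUCACGGGACUCAAUCUGUGAGGA-3′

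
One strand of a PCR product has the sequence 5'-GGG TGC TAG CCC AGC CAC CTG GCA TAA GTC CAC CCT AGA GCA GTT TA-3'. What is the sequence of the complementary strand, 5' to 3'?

5'-TAAACTGCTCTAGGGTGGACTTATGCCAGGTGGCTGGGCTAGCACCC-3'

Pairing A↔T and G↔C gives CCCACGATCGGGTCGGTGGACCGTATTCAGGTGGGATCTCGTCAAAT, running 3'→5'. Reverse for the 5'→3' convention.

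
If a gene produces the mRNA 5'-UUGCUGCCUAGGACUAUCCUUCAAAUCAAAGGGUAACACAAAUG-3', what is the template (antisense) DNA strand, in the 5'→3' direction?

5′-CATTTGTGTTACCCTTTGATTTGAAGGATAGTCCTAGGCAGCAA-3′

Replace U with T to get the coding DNA strand: TTGCTGCCTAGGACTATCCTTCAAATCAAAGGGTAACACAAATG. The template strand is its reverse complement (complement AACGACGGATCCTGATAGGAAGTTTAGTTTCCCATTGTGTTTAC, then reverse).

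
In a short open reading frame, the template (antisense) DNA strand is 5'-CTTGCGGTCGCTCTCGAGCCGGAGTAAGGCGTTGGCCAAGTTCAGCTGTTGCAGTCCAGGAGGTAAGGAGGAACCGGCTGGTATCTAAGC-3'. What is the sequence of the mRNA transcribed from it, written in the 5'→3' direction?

5'-GCUUAGAUACCAGCCGGUUCCUCCUUACCUCCUGGACUGCAACAGCUGAACUUGGCCAACGCCUUACUCCGGCUCGAGAGCGACCGCAAG-3'

The mRNA has the sequence of the coding strand (reverse complement of the template) with T→U. Reverse complement of CTTGCGGTCGCTCTCGAGCCGGAGTAAGGCGTTGGCCAAGTTCAGCTGTTGCAGTCCAGGAGGTAAGGAGGAACCGGCTGGTATCTAAGC is GCTTAGATACCAGCCGGTTCCTCCTTACCTCCTGGACTGCAACAGCTGAACTTGGCCAACGCCTTACTCCGGCTCGAGAGCGACCGCAAG; then T→U.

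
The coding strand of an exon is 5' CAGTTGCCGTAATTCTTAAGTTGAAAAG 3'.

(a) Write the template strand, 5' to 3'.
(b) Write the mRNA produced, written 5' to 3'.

(a) 5′-CTTTTCAACTTAAGAATTACGGCAACTG-3′
(b) 5'-CAGUUGCCGUAAUUCUUAAGUUGAAAAG-3'

(a) The template strand is the reverse complement of the coding strand: complement GTCAACGGCATTAAGAATTCAACTTTTC, then reverse.
(b) mRNA matches the coding strand with T→U.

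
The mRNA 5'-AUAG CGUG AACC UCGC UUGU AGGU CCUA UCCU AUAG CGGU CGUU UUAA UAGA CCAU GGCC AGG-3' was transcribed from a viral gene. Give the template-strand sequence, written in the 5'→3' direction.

5'-CCTGGCCATGGTCTATTAAAACGACCGCTATAGGATAGGACCTACAAGCGAGGTTCACGCTAT-3'

Replace U with T to get the coding DNA strand: ATAGCGTGAACCTCGCTTGTAGGTCCTATCCTATAGCGGTCGTTTTAATAGACCATGGCCAGG. The template strand is its reverse complement (complement TATCGCACTTGGAGCGAACATCCAGGATAGGATATCGCCAGCAAAATTATCTGGTACCGGTCC, then reverse).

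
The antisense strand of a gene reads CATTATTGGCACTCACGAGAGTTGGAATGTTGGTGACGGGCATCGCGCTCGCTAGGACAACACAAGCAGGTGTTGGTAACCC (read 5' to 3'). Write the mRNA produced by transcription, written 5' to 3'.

5'-GGGUUACCAACACCUGCUUGUGUUGUCCUAGCGAGCGCGAUGCCCGUCACCAACAUUCCAACUCUCGUGAGUGCCAAUAAUG-3'

RNA polymerase reads the template 3'→5' and synthesizes mRNA 5'→3' by base-pairing (A→U, T→A, G↔C). The complement of the template is GTAATAACCGTGAGTGCTCTCAACCTTACAACCACTGCCCGTAGCGCGAGCGATCCTGTTGTGTTCGTCCACAACCATTGGG; antiparallel, so 5'→3' the coding strand is GGGTTACCAACACCTGCTTGTGTTGTCCTAGCGAGCGCGATGCCCGTCACCAACATTCCAACTCTCGTGAGTGCCAATAATG. Replace T with U for the mRNA.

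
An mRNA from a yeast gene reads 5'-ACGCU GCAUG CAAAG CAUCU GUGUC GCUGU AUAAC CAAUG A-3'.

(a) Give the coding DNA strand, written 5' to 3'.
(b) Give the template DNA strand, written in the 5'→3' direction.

(a) The coding strand matches the mRNA with U→T.
(b) The template strand is the reverse complement of the coding strand.

(a) 5'-ACGCTGCATGCAAAGCATCTGTGTCGCTGTATAACCAATGA-3'
(b) 5'-TCATTGGTTATACAGCGACACAGATGCTTTGCATGCAGCGT-3'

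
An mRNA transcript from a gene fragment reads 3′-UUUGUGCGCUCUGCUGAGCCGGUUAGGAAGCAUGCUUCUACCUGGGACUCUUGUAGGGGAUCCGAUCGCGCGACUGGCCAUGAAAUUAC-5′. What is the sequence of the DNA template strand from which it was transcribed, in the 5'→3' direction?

5'-AAACACGCGAGACGACTCGGCCAATCCTTCGTACGAAGATGGACCCTGAGAACATCCCCTAGGCTAGCGCGCTGACCGGTACTTTAATG-3'

Written 5'→3' the mRNA is CAUUAAAGUACCGGUCAGCGCGCUAGCCUAGGGGAUGUUCUCAGGGUCCAUCUUCGUACGAAGGAUUGGCCGAGUCGUCUCGCGUGUUU, so the coding DNA strand is CATTAAAGTACCGGTCAGCGCGCTAGCCTAGGGGATGTTCTCAGGGTCCATCTTCGTACGAAGGATTGGCCGAGTCGTCTCGCGTGTTT. The template is its reverse complement.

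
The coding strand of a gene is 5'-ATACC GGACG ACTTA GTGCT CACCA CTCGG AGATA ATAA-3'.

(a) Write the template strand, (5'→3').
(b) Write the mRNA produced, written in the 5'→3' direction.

(a) 5'-TTATTATCTCCGAGTGGTGAGCACTAAGTCGTCCGGTAT-3'
(b) 5′-AUACCGGACGACUUAGUGCUCACCACUCGGAGAUAAUAA-3′

(a) The template strand is the reverse complement of the coding strand: complement TATGGCCTGCTGAATCACGAGTGGTGAGCCTCTATTATT, then reverse.
(b) mRNA matches the coding strand with T→U.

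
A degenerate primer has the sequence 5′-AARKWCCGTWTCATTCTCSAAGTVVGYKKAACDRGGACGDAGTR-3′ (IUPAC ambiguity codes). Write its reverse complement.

5'-YACTHCGTCCYHGTTMMRCBBACTTSGAGAATGAWACGGWMYTT-3'

Standard pairs A↔T, G↔C; ambiguity codes pair R↔Y, K↔M, W↔W, S↔S, D↔H, V↔B. Complement (TTYMWGGCAWAGTAAGAGSTTCABBCRMMTTGHYCCTGCHTCAY), then reverse for 5'→3'.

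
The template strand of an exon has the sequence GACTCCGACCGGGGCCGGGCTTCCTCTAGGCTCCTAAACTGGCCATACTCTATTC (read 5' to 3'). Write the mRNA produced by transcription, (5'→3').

RNA polymerase reads the template 3'→5' and synthesizes mRNA 5'→3' by base-pairing (A→U, T→A, G↔C). The complement of the template is CTGAGGCTGGCCCCGGCCCGAAGGAGATCCGAGGATTTGACCGGTATGAGATAAG; antiparallel, so 5'→3' the coding strand is GAATAGAGTATGGCCAGTTTAGGAGCCTAGAGGAAGCCCGGCCCCGGTCGGAGTC. Replace T with U for the mRNA.

5'-GAAUAGAGUAUGGCCAGUUUAGGAGCCUAGAGGAAGCCCGGCCCCGGUCGGAGUC-3'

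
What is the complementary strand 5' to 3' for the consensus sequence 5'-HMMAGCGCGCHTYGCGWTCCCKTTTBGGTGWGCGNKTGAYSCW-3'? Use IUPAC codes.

Standard pairs A↔T, G↔C; ambiguity codes pair Y↔R, M↔K, W↔W, S↔S, B↔V, H↔D, N↔N. Complement (DKKTCGCGCGDARCGCWAGGGMAAAVCCACWCGCNMACTRSGW), then reverse for 5'→3'.

5'-WGSRTCAMNCGCWCACCVAAAMGGGAWCGCRADGCGCGCTKKD-3'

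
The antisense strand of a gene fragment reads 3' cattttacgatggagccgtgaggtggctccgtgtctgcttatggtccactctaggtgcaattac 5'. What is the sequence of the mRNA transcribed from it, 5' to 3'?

5'-GUAAAAUGCUACCUCGGCACUCCACCGAGGCACAGACGAAUACCAGGUGAGAUCCACGUUAAUG-3'

Reading the template 3'→5' as shown, RNA polymerase pairs each base (A→U, T→A, G↔C) to build mRNA 5'→3' directly.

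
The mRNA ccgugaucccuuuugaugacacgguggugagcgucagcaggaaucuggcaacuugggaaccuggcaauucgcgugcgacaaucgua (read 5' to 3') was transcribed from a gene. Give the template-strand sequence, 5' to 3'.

Replace U with T to get the coding DNA strand: CCGTGATCCCTTTTGATGACACGGTGGTGAGCGTCAGCAGGAATCTGGCAACTTGGGAACCTGGCAATTCGCGTGCGACAATCGTA. The template strand is its reverse complement (complement GGCACTAGGGAAAACTACTGTGCCACCACTCGCAGTCGTCCTTAGACCGTTGAACCCTTGGACCGTTAAGCGCACGCTGTTAGCAT, then reverse).

5'-TACGATTGTCGCACGCGAATTGCCAGGTTCCCAAGTTGCCAGATTCCTGCTGACGCTCACCACCGTGTCATCAAAAGGGATCACGG-3'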